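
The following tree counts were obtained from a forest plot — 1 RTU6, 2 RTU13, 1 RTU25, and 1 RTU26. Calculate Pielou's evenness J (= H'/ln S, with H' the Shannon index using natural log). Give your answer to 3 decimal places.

0.961

Total N = 1+2+1+1 = 5, so the proportions are 0.2, 0.4, 0.2, 0.2 (working shown to 5 dp, full precision carried).
H' = −Σ pᵢ ln pᵢ = −((-0.32189) + (-0.36652) + (-0.32189) + (-0.32189)) = 1.33218.
With S = 4 species, ln S = 1.38629, so J = 1.33218/1.38629 = 0.96096, i.e. 0.961 to 3 decimal places.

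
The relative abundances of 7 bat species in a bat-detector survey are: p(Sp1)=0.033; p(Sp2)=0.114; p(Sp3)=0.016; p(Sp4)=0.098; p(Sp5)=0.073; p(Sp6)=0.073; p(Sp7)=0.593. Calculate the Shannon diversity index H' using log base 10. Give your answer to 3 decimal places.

Each pᵢ log₁₀ pᵢ term (working shown to 5 dp, full precision carried): 0.033×(-1.48149)=-0.04889, 0.114×(-0.94310)=-0.10751, 0.016×(-1.79588)=-0.02873, 0.098×(-1.00877)=-0.09886, 0.073×(-1.13668)=-0.08298, 0.073×(-1.13668)=-0.08298, 0.593×(-0.22695)=-0.13458.
Sum = -0.58453, so H' = 0.585.

0.585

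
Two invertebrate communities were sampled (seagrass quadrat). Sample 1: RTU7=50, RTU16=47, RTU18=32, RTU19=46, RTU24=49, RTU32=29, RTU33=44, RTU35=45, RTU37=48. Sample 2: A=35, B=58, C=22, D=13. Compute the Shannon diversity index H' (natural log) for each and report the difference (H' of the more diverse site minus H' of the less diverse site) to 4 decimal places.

0.9345

Sample 1: N=390, proportions 0.128205, 0.120513, 0.082051, 0.117949, 0.125641, 0.074359, 0.112821, 0.115385, 0.123077, giving H' = 2.182681 (working shown to 6 dp, full precision carried).
Sample 2: N=128, proportions 0.273438, 0.453125, 0.171875, 0.101562, giving H' = 1.248201.
Difference = |2.182681 − 1.248201| = 0.934480, i.e. 0.9345 to 4 decimal places.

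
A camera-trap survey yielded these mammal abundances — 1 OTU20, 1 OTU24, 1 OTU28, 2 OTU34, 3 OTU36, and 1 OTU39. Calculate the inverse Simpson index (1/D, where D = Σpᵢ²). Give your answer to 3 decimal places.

Total N = 1+1+1+2+3+1 = 9, so the proportions are 0.1111111, 0.1111111, 0.1111111, 0.2222222, 0.3333333, 0.1111111 (working shown to 7 dp, full precision carried).
D = 0.1111111² + 0.1111111² + 0.1111111² + 0.2222222² + 0.3333333² + 0.1111111² = 0.0123457 + 0.0123457 + 0.0123457 + 0.0493827 + 0.1111111 + 0.0123457 = 0.2098765.
So 1/D = 4.76471, i.e. 4.765 to 3 decimal places.

4.765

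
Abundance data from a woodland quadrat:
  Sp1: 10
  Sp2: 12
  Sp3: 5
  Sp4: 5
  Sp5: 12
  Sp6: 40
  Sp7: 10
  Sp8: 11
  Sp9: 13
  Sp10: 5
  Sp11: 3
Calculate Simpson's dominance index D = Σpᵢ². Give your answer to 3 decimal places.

Total N = 10+12+5+5+12+40+10+11+13+5+3 = 126, so the proportions are 0.07937, 0.09524, 0.03968, 0.03968, 0.09524, 0.31746, 0.07937, 0.0873, 0.10317, 0.03968, 0.02381 (working shown to 5 dp, full precision carried).
D = 0.07937² + 0.09524² + 0.03968² + 0.03968² + 0.09524² + 0.31746² + 0.07937² + 0.0873² + 0.10317² + 0.03968² + 0.02381² = 0.00630 + 0.00907 + 0.00157 + 0.00157 + 0.00907 + 0.10078 + 0.00630 + 0.00762 + 0.01064 + 0.00157 + 0.00057 = 0.15508.
To 3 decimal places, D = 0.155.

0.155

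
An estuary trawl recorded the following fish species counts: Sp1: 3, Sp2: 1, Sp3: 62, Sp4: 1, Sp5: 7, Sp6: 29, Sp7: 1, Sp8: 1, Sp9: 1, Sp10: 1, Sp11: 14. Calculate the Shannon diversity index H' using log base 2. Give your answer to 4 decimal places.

Total N = 3+1+62+1+7+29+1+1+1+1+14 = 121, so the proportions are 0.024793, 0.008264, 0.512397, 0.008264, 0.057851, 0.239669, 0.008264, 0.008264, 0.008264, 0.008264, 0.115702 (working shown to 6 dp, full precision carried).
Each pᵢ log₂ pᵢ term: 0.024793×(-5.333901)=-0.132245, 0.008264×(-6.918863)=-0.057181, 0.512397×(-0.964667)=-0.494292, 0.008264×(-6.918863)=-0.057181, 0.057851×(-4.111508)=-0.237856, 0.239669×(-2.060882)=-0.493930, 0.008264×(-6.918863)=-0.057181, 0.008264×(-6.918863)=-0.057181, 0.008264×(-6.918863)=-0.057181, 0.008264×(-6.918863)=-0.057181, 0.115702×(-3.111508)=-0.360009.
Sum = -2.061417, so H' = 2.0614.

2.0614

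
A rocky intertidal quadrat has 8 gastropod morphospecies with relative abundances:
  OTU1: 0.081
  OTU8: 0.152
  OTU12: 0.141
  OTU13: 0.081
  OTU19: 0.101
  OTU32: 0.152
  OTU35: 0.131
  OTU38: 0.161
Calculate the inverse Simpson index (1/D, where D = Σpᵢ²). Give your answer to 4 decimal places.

7.5475

D = 0.081² + 0.152² + 0.141² + 0.081² + 0.101² + 0.152² + 0.131² + 0.161² = 0.00656100 + 0.02310400 + 0.01988100 + 0.00656100 + 0.01020100 + 0.02310400 + 0.01716100 + 0.02592100 = 0.13249400 (working shown to 8 dp, full precision carried).
So 1/D = 7.547512, i.e. 7.5475 to 4 decimal places.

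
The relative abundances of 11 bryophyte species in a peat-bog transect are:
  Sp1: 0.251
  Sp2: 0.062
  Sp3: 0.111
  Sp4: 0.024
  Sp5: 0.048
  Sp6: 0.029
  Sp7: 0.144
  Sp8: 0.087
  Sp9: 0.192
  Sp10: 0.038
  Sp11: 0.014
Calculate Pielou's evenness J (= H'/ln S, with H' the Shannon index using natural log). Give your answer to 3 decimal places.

0.873

H' = −Σ pᵢ ln pᵢ = −((-0.34696) + (-0.17240) + (-0.24400) + (-0.08951) + (-0.14575) + (-0.10267) + (-0.27906) + (-0.21244) + (-0.31685) + (-0.12427) + (-0.05976)) = 2.09368 (working shown to 5 dp, full precision carried).
With S = 11 species, ln S = 2.39790, so J = 2.09368/2.39790 = 0.87313, i.e. 0.873 to 3 decimal places.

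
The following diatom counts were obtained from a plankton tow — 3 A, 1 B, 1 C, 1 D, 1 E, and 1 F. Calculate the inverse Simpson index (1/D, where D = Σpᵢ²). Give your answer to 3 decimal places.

Total N = 3+1+1+1+1+1 = 8, so the proportions are 0.375, 0.125, 0.125, 0.125, 0.125, 0.125 (working shown to 7 dp, full precision carried).
D = 0.375² + 0.125² + 0.125² + 0.125² + 0.125² + 0.125² = 0.1406250 + 0.0156250 + 0.0156250 + 0.0156250 + 0.0156250 + 0.0156250 = 0.2187500.
So 1/D = 4.57143, i.e. 4.571 to 3 decimal places.

4.571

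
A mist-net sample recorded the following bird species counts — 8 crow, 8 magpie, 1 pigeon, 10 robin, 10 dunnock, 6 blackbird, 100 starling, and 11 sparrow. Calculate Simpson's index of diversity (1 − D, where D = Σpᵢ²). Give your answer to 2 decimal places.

0.56

Total N = 8+8+1+10+10+6+100+11 = 154, so the proportions are 0.0519, 0.0519, 0.0065, 0.0649, 0.0649, 0.039, 0.6494, 0.0714 (working shown to 4 dp, full precision carried).
D = 0.0519² + 0.0519² + 0.0065² + 0.0649² + 0.0649² + 0.039² + 0.6494² + 0.0714² = 0.0027 + 0.0027 + 0.0000 + 0.0042 + 0.0042 + 0.0015 + 0.4217 + 0.0051 = 0.4421.
So 1 − D = 0.5579, i.e. 0.56 to 2 decimal places.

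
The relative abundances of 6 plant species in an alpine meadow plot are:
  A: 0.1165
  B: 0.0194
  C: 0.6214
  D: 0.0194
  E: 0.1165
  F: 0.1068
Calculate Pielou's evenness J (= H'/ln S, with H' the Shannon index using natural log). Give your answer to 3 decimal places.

H' = −Σ pᵢ ln pᵢ = −((-0.25046) + (-0.07648) + (-0.29565) + (-0.07648) + (-0.25046) + (-0.23889)) = 1.18843 (working shown to 5 dp, full precision carried).
With S = 6 species, ln S = 1.79176, so J = 1.18843/1.79176 = 0.66327, i.e. 0.663 to 3 decimal places.

0.663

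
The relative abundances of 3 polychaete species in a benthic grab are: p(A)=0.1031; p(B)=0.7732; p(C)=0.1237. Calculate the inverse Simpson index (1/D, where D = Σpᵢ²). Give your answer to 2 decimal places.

1.60

D = 0.1031² + 0.7732² + 0.1237² = 0.01063 + 0.59784 + 0.01530 = 0.62377 (working shown to 5 dp, full precision carried).
So 1/D = 1.6032, i.e. 1.60 to 2 decimal places.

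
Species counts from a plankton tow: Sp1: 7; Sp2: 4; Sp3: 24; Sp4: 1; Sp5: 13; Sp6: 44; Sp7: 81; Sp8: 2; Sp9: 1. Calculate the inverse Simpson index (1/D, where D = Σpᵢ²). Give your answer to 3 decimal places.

3.364

Total N = 7+4+24+1+13+44+81+2+1 = 177, so the proportions are 0.039548, 0.0225989, 0.1355932, 0.0056497, 0.0734463, 0.2485876, 0.4576271, 0.0112994, 0.0056497 (working shown to 7 dp, full precision carried).
D = 0.039548² + 0.0225989² + 0.1355932² + 0.0056497² + 0.0734463² + 0.2485876² + 0.4576271² + 0.0112994² + 0.0056497² = 0.0015640 + 0.0005107 + 0.0183855 + 0.0000319 + 0.0053944 + 0.0617958 + 0.2094226 + 0.0001277 + 0.0000319 = 0.2972645.
So 1/D = 3.36401, i.e. 3.364 to 3 decimal places.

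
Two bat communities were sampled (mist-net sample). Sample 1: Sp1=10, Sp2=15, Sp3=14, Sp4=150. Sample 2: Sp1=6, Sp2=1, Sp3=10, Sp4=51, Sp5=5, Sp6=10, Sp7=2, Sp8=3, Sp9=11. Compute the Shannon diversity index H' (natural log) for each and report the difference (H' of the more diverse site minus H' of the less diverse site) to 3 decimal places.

0.868

Sample 1: N=189, proportions 0.05291, 0.07937, 0.07407, 0.79365, giving H' = 0.73281 (working shown to 5 dp, full precision carried).
Sample 2: N=99, proportions 0.06061, 0.0101, 0.10101, 0.51515, 0.05051, 0.10101, 0.0202, 0.0303, 0.11111, giving H' = 1.60086.
Difference = |0.73281 − 1.60086| = 0.86805, i.e. 0.868 to 3 decimal places.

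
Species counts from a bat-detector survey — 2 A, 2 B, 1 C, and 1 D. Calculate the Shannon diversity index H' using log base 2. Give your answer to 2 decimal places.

Total N = 2+2+1+1 = 6, so the proportions are 0.3333, 0.3333, 0.1667, 0.1667 (working shown to 4 dp, full precision carried).
Each pᵢ log₂ pᵢ term: 0.3333×(-1.5850)=-0.5283, 0.3333×(-1.5850)=-0.5283, 0.1667×(-2.5850)=-0.4308, 0.1667×(-2.5850)=-0.4308.
Sum = -1.9183, so H' = 1.92.

1.92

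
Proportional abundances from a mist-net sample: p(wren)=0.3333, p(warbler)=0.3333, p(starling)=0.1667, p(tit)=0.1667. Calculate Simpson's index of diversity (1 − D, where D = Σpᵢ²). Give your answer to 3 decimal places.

D = 0.3333² + 0.3333² + 0.1667² + 0.1667² = 0.11109 + 0.11109 + 0.02779 + 0.02779 = 0.27776 (working shown to 5 dp, full precision carried).
So 1 − D = 0.72224, i.e. 0.722 to 3 decimal places.

0.722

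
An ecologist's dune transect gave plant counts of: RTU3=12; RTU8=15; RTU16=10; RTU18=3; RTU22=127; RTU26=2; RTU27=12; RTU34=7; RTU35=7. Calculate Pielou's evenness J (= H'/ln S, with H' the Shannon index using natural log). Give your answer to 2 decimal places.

Total N = 12+15+10+3+127+2+12+7+7 = 195, so the proportions are 0.0615, 0.0769, 0.0513, 0.0154, 0.6513, 0.0103, 0.0615, 0.0359, 0.0359 (working shown to 4 dp, full precision carried).
H' = −Σ pᵢ ln pᵢ = −((-0.1716) + (-0.1973) + (-0.1523) + (-0.0642) + (-0.2793) + (-0.0470) + (-0.1716) + (-0.1194) + (-0.1194)) = 1.3221.
With S = 9 species, ln S = 2.1972, so J = 1.3221/2.1972 = 0.6017, i.e. 0.60 to 2 decimal places.

0.60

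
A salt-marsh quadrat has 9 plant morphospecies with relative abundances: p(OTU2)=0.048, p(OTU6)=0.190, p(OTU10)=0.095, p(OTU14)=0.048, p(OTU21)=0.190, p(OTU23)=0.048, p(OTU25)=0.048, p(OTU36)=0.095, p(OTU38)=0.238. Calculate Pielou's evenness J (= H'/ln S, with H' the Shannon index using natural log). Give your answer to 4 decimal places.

H' = −Σ pᵢ ln pᵢ = −((-0.145755) + (-0.315539) + (-0.223618) + (-0.145755) + (-0.315539) + (-0.145755) + (-0.145755) + (-0.223618) + (-0.341645)) = 2.002979 (working shown to 6 dp, full precision carried).
With S = 9 species, ln S = 2.197225, so J = 2.002979/2.197225 = 0.911595, i.e. 0.9116 to 4 decimal places.

0.9116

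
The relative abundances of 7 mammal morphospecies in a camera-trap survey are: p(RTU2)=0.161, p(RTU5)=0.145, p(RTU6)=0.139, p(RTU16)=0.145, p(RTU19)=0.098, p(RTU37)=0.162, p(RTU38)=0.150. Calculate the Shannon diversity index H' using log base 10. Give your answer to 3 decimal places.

0.841

Each pᵢ log₁₀ pᵢ term (working shown to 5 dp, full precision carried): 0.161×(-0.79317)=-0.12770, 0.145×(-0.83863)=-0.12160, 0.139×(-0.85699)=-0.11912, 0.145×(-0.83863)=-0.12160, 0.098×(-1.00877)=-0.09886, 0.162×(-0.79048)=-0.12806, 0.15×(-0.82391)=-0.12359.
Sum = -0.84053, so H' = 0.841.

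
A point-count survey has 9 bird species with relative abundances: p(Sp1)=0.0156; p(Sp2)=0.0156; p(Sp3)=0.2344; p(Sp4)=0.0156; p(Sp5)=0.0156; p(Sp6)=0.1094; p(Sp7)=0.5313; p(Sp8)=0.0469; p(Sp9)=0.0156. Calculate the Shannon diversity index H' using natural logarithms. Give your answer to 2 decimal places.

Each pᵢ ln pᵢ term (working shown to 4 dp, full precision carried): 0.0156×(-4.1605)=-0.0649, 0.0156×(-4.1605)=-0.0649, 0.2344×(-1.4507)=-0.3401, 0.0156×(-4.1605)=-0.0649, 0.0156×(-4.1605)=-0.0649, 0.1094×(-2.2127)=-0.2421, 0.5313×(-0.6324)=-0.3360, 0.0469×(-3.0597)=-0.1435, 0.0156×(-4.1605)=-0.0649.
Sum = -1.3862, so H' = 1.39.

1.39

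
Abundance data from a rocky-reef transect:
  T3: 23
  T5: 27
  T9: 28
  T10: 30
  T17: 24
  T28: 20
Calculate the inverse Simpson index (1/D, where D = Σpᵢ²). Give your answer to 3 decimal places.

5.897

Total N = 23+27+28+30+24+20 = 152, so the proportions are 0.1513158, 0.1776316, 0.1842105, 0.1973684, 0.1578947, 0.1315789 (working shown to 7 dp, full precision carried).
D = 0.1513158² + 0.1776316² + 0.1842105² + 0.1973684² + 0.1578947² + 0.1315789² = 0.0228965 + 0.0315530 + 0.0339335 + 0.0389543 + 0.0249307 + 0.0173130 = 0.1695810.
So 1/D = 5.89689, i.e. 5.897 to 3 decimal places.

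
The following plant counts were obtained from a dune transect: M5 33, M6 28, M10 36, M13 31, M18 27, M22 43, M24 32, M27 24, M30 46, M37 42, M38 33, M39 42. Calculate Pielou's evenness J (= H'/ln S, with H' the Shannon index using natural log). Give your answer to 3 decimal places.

0.992

Total N = 33+28+36+31+27+43+32+24+46+42+33+42 = 417, so the proportions are 0.07914, 0.06715, 0.08633, 0.07434, 0.06475, 0.10312, 0.07674, 0.05755, 0.11031, 0.10072, 0.07914, 0.10072 (working shown to 5 dp, full precision carried).
H' = −Σ pᵢ ln pᵢ = −((-0.20074) + (-0.18135) + (-0.21147) + (-0.19322) + (-0.17723) + (-0.23427) + (-0.19701) + (-0.16432) + (-0.24318) + (-0.23119) + (-0.20074) + (-0.23119)) = 2.46592.
With S = 12 species, ln S = 2.48491, so J = 2.46592/2.48491 = 0.99236, i.e. 0.992 to 3 decimal places.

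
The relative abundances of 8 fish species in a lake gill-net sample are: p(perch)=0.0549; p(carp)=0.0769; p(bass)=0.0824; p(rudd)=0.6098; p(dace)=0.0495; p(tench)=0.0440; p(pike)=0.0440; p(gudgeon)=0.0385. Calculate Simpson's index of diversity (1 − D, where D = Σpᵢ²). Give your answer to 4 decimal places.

D = 0.0549² + 0.0769² + 0.0824² + 0.6098² + 0.0495² + 0.044² + 0.044² + 0.0385² = 0.003014 + 0.005914 + 0.006790 + 0.371856 + 0.002450 + 0.001936 + 0.001936 + 0.001482 = 0.395378 (working shown to 6 dp, full precision carried).
So 1 − D = 0.604622, i.e. 0.6046 to 4 decimal places.

0.6046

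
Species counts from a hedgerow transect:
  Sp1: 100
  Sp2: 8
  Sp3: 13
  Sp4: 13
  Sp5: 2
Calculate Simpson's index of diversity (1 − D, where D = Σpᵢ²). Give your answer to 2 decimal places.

0.44

Total N = 100+8+13+13+2 = 136, so the proportions are 0.7353, 0.0588, 0.0956, 0.0956, 0.0147 (working shown to 4 dp, full precision carried).
D = 0.7353² + 0.0588² + 0.0956² + 0.0956² + 0.0147² = 0.5407 + 0.0035 + 0.0091 + 0.0091 + 0.0002 = 0.5626.
So 1 − D = 0.4374, i.e. 0.44 to 2 decimal places.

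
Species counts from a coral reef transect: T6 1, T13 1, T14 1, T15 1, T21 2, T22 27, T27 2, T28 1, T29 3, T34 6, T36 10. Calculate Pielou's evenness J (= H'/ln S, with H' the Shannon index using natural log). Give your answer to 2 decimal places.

0.69

Total N = 1+1+1+1+2+27+2+1+3+6+10 = 55, so the proportions are 0.0182, 0.0182, 0.0182, 0.0182, 0.0364, 0.4909, 0.0364, 0.0182, 0.0545, 0.1091, 0.1818 (working shown to 4 dp, full precision carried).
H' = −Σ pᵢ ln pᵢ = −((-0.0729) + (-0.0729) + (-0.0729) + (-0.0729) + (-0.1205) + (-0.3493) + (-0.1205) + (-0.0729) + (-0.1587) + (-0.2417) + (-0.3100)) = 1.6649.
With S = 11 species, ln S = 2.3979, so J = 1.6649/2.3979 = 0.6943, i.e. 0.69 to 2 decimal places.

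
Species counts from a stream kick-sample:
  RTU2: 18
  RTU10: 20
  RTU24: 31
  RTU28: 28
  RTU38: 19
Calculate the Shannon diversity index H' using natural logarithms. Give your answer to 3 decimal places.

1.584

Total N = 18+20+31+28+19 = 116, so the proportions are 0.15517, 0.17241, 0.26724, 0.24138, 0.16379 (working shown to 5 dp, full precision carried).
Each pᵢ ln pᵢ term: 0.15517×(-1.86322)=-0.28912, 0.17241×(-1.75786)=-0.30308, 0.26724×(-1.31960)=-0.35265, 0.24138×(-1.42139)=-0.34309, 0.16379×(-1.80915)=-0.29633.
Sum = -1.58427, so H' = 1.584.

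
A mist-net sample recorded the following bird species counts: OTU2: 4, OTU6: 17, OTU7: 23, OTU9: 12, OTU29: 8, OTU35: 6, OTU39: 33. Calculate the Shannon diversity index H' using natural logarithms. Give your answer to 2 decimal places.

Total N = 4+17+23+12+8+6+33 = 103, so the proportions are 0.0388, 0.165, 0.2233, 0.1165, 0.0777, 0.0583, 0.3204 (working shown to 4 dp, full precision carried).
Each pᵢ ln pᵢ term: 0.0388×(-3.2484)=-0.1262, 0.165×(-1.8015)=-0.2973, 0.2233×(-1.4992)=-0.3348, 0.1165×(-2.1498)=-0.2505, 0.0777×(-2.5553)=-0.1985, 0.0583×(-2.8430)=-0.1656, 0.3204×(-1.1382)=-0.3647.
Sum = -1.7375, so H' = 1.74.

1.74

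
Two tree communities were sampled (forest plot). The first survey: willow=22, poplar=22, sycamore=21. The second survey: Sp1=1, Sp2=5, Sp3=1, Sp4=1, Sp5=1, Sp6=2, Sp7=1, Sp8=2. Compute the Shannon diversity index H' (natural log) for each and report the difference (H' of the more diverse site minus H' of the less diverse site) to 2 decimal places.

0.77

The first survey: N=65, proportions 0.3385, 0.3385, 0.3231, giving H' = 1.0984 (working shown to 4 dp, full precision carried).
The second survey: N=14, proportions 0.0714, 0.3571, 0.0714, 0.0714, 0.0714, 0.1429, 0.0714, 0.1429, giving H' = 1.8662.
Difference = |1.0984 − 1.8662| = 0.7678, i.e. 0.77 to 2 decimal places.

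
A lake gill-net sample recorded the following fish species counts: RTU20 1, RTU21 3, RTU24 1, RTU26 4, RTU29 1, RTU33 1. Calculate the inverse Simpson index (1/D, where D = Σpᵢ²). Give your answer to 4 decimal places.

Total N = 1+3+1+4+1+1 = 11, so the proportions are 0.09090909, 0.27272727, 0.09090909, 0.36363636, 0.09090909, 0.09090909 (working shown to 8 dp, full precision carried).
D = 0.09090909² + 0.27272727² + 0.09090909² + 0.36363636² + 0.09090909² + 0.09090909² = 0.00826446 + 0.07438017 + 0.00826446 + 0.13223140 + 0.00826446 + 0.00826446 = 0.23966942.
So 1/D = 4.172414, i.e. 4.1724 to 4 decimal places.

4.1724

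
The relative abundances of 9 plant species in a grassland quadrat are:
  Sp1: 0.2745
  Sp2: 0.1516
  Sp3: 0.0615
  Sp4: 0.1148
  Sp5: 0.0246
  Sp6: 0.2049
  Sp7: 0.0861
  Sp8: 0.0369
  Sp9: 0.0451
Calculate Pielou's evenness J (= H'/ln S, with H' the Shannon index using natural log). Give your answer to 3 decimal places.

0.887

H' = −Σ pᵢ ln pᵢ = −((-0.35487) + (-0.28599) + (-0.17151) + (-0.24849) + (-0.09114) + (-0.32481) + (-0.21114) + (-0.12175) + (-0.13976)) = 1.94948 (working shown to 5 dp, full precision carried).
With S = 9 species, ln S = 2.19722, so J = 1.94948/2.19722 = 0.88724, i.e. 0.887 to 3 decimal places.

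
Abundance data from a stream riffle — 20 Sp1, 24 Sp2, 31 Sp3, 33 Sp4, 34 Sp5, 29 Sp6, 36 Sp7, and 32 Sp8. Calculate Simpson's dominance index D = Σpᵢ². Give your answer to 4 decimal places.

0.1286

Total N = 20+24+31+33+34+29+36+32 = 239, so the proportions are 0.083682, 0.100418, 0.129707, 0.138075, 0.142259, 0.121339, 0.150628, 0.133891 (working shown to 6 dp, full precision carried).
D = 0.083682² + 0.100418² + 0.129707² + 0.138075² + 0.142259² + 0.121339² + 0.150628² + 0.133891² = 0.007003 + 0.010084 + 0.016824 + 0.019065 + 0.020238 + 0.014723 + 0.022689 + 0.017927 = 0.128552.
To 4 decimal places, D = 0.1286.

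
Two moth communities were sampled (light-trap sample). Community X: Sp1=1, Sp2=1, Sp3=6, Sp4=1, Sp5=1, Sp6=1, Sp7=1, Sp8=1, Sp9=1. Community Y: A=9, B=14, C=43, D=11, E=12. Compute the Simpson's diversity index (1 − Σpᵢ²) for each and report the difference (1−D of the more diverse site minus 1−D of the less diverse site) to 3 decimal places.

Community X: N=14, proportions 0.07143, 0.07143, 0.42857, 0.07143, 0.07143, 0.07143, 0.07143, 0.07143, 0.07143, giving 1−D = 0.77551 (working shown to 5 dp, full precision carried).
Community Y: N=89, proportions 0.10112, 0.1573, 0.48315, 0.1236, 0.13483, giving 1−D = 0.69814.
Difference = |0.77551 − 0.69814| = 0.07737, i.e. 0.077 to 3 decimal places.

0.077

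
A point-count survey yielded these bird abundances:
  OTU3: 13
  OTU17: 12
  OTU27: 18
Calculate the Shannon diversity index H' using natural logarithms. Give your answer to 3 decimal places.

Total N = 13+12+18 = 43, so the proportions are 0.30233, 0.27907, 0.4186 (working shown to 5 dp, full precision carried).
Each pᵢ ln pᵢ term: 0.30233×(-1.19625)=-0.36166, 0.27907×(-1.27629)=-0.35617, 0.4186×(-0.87083)=-0.36453.
Sum = -1.08236, so H' = 1.082.

1.082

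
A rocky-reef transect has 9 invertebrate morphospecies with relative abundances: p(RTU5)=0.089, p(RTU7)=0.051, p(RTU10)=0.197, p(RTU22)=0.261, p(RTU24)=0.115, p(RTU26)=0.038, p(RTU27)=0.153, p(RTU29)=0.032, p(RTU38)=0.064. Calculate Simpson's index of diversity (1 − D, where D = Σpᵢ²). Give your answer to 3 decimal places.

D = 0.089² + 0.051² + 0.197² + 0.261² + 0.115² + 0.038² + 0.153² + 0.032² + 0.064² = 0.00792 + 0.00260 + 0.03881 + 0.06812 + 0.01323 + 0.00144 + 0.02341 + 0.00102 + 0.00410 = 0.16065 (working shown to 5 dp, full precision carried).
So 1 − D = 0.83935, i.e. 0.839 to 3 decimal places.

0.839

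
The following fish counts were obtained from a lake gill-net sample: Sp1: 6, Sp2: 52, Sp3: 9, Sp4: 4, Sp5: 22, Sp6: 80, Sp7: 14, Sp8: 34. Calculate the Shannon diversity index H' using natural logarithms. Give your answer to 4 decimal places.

Total N = 6+52+9+4+22+80+14+34 = 221, so the proportions are 0.027149, 0.235294, 0.040724, 0.0181, 0.099548, 0.361991, 0.063348, 0.153846 (working shown to 6 dp, full precision carried).
Each pᵢ ln pᵢ term: 0.027149×(-3.606403)=-0.097911, 0.235294×(-1.446919)=-0.340452, 0.040724×(-3.200938)=-0.130355, 0.0181×(-4.011868)=-0.072613, 0.099548×(-2.307120)=-0.229668, 0.361991×(-1.016136)=-0.367832, 0.063348×(-2.759105)=-0.174785, 0.153846×(-1.871802)=-0.287970.
Sum = -1.701586, so H' = 1.7016.

1.7016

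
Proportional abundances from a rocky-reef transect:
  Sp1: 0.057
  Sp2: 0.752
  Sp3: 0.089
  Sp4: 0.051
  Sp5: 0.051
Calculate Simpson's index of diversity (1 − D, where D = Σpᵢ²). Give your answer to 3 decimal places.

0.418

D = 0.057² + 0.752² + 0.089² + 0.051² + 0.051² = 0.00325 + 0.56550 + 0.00792 + 0.00260 + 0.00260 = 0.58188 (working shown to 5 dp, full precision carried).
So 1 − D = 0.41812, i.e. 0.418 to 3 decimal places.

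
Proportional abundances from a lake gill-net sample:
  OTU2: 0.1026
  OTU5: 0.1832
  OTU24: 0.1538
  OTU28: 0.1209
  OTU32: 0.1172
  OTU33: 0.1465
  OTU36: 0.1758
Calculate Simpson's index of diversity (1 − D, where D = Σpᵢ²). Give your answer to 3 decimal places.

D = 0.1026² + 0.1832² + 0.1538² + 0.1209² + 0.1172² + 0.1465² + 0.1758² = 0.01053 + 0.03356 + 0.02365 + 0.01462 + 0.01374 + 0.02146 + 0.03091 = 0.14846 (working shown to 5 dp, full precision carried).
So 1 − D = 0.85154, i.e. 0.852 to 3 decimal places.

0.852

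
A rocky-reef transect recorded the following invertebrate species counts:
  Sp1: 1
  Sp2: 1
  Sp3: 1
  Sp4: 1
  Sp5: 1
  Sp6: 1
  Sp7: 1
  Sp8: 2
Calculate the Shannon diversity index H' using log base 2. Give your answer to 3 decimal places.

2.948

Total N = 1+1+1+1+1+1+1+2 = 9, so the proportions are 0.11111, 0.11111, 0.11111, 0.11111, 0.11111, 0.11111, 0.11111, 0.22222 (working shown to 5 dp, full precision carried).
Each pᵢ log₂ pᵢ term: 0.11111×(-3.16993)=-0.35221, 0.11111×(-3.16993)=-0.35221, 0.11111×(-3.16993)=-0.35221, 0.11111×(-3.16993)=-0.35221, 0.11111×(-3.16993)=-0.35221, 0.11111×(-3.16993)=-0.35221, 0.11111×(-3.16993)=-0.35221, 0.22222×(-2.16993)=-0.48221.
Sum = -2.94770, so H' = 2.948.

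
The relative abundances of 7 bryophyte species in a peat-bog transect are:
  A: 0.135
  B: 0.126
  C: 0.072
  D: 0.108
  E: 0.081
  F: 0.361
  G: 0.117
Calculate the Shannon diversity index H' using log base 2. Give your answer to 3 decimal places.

2.573

Each pᵢ log₂ pᵢ term (working shown to 5 dp, full precision carried): 0.135×(-2.88897)=-0.39001, 0.126×(-2.98850)=-0.37655, 0.072×(-3.79586)=-0.27330, 0.108×(-3.21090)=-0.34678, 0.081×(-3.62593)=-0.29370, 0.361×(-1.46993)=-0.53064, 0.117×(-3.09542)=-0.36216.
Sum = -2.57315, so H' = 2.573.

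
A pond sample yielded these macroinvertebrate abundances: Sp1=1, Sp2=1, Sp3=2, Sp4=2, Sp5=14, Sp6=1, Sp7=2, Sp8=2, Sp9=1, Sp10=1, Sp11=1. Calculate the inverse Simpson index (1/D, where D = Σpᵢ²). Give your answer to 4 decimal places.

3.5963

Total N = 1+1+2+2+14+1+2+2+1+1+1 = 28, so the proportions are 0.03571429, 0.03571429, 0.07142857, 0.07142857, 0.5, 0.03571429, 0.07142857, 0.07142857, 0.03571429, 0.03571429, 0.03571429 (working shown to 8 dp, full precision carried).
D = 0.03571429² + 0.03571429² + 0.07142857² + 0.07142857² + 0.5² + 0.03571429² + 0.07142857² + 0.07142857² + 0.03571429² + 0.03571429² + 0.03571429² = 0.00127551 + 0.00127551 + 0.00510204 + 0.00510204 + 0.25000000 + 0.00127551 + 0.00510204 + 0.00510204 + 0.00127551 + 0.00127551 + 0.00127551 = 0.27806122.
So 1/D = 3.596330, i.e. 3.5963 to 4 decimal places.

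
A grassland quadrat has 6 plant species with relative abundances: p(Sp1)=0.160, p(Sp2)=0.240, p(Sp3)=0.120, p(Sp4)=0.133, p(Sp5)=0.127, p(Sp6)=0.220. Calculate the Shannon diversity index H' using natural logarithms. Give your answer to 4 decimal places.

1.7536

Each pᵢ ln pᵢ term (working shown to 6 dp, full precision carried): 0.16×(-1.832581)=-0.293213, 0.24×(-1.427116)=-0.342508, 0.12×(-2.120264)=-0.254432, 0.133×(-2.017406)=-0.268315, 0.127×(-2.063568)=-0.262073, 0.22×(-1.514128)=-0.333108.
Sum = -1.753649, so H' = 1.7536.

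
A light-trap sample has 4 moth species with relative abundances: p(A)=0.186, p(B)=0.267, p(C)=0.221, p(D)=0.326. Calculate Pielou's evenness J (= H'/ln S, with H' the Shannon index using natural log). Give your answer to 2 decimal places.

H' = −Σ pᵢ ln pᵢ = −((-0.3129) + (-0.3526) + (-0.3336) + (-0.3654)) = 1.3644 (working shown to 4 dp, full precision carried).
With S = 4 species, ln S = 1.3863, so J = 1.3644/1.3863 = 0.9842, i.e. 0.98 to 2 decimal places.

0.98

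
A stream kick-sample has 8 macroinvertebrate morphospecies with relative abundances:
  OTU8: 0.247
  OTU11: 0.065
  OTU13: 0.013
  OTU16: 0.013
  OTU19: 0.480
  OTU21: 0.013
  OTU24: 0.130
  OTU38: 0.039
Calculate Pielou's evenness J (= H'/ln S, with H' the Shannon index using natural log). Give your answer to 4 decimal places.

0.6908

H' = −Σ pᵢ ln pᵢ = −((-0.345397) + (-0.177669) + (-0.056456) + (-0.056456) + (-0.352305) + (-0.056456) + (-0.265229) + (-0.126524)) = 1.436492 (working shown to 6 dp, full precision carried).
With S = 8 species, ln S = 2.079442, so J = 1.436492/2.079442 = 0.690807, i.e. 0.6908 to 4 decimal places.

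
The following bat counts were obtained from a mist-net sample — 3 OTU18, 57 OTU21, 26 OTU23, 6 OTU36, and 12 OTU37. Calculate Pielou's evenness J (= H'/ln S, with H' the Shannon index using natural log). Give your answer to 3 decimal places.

0.741

Total N = 3+57+26+6+12 = 104, so the proportions are 0.02885, 0.54808, 0.25, 0.05769, 0.11538 (working shown to 5 dp, full precision carried).
H' = −Σ pᵢ ln pᵢ = −((-0.10228) + (-0.32958) + (-0.34657) + (-0.16457) + (-0.24917)) = 1.19218.
With S = 5 species, ln S = 1.60944, so J = 1.19218/1.60944 = 0.74074, i.e. 0.741 to 3 decimal places.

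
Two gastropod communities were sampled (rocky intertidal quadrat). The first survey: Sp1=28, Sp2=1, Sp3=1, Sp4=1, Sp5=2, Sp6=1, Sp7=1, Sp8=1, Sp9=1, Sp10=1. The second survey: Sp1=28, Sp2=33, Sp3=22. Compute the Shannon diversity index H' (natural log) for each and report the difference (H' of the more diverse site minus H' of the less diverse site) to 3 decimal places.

0.061

The first survey: N=38, proportions 0.736842, 0.026316, 0.026316, 0.026316, 0.052632, 0.026316, 0.026316, 0.026316, 0.026316, 0.026316, giving H' = 1.145796 (working shown to 6 dp, full precision carried).
The second survey: N=83, proportions 0.337349, 0.39759, 0.26506, giving H' = 1.085233.
Difference = |1.145796 − 1.085233| = 0.060563, i.e. 0.061 to 3 decimal places.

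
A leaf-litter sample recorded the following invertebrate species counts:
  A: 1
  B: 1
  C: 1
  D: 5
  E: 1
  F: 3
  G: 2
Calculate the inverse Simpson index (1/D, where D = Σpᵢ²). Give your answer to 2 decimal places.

Total N = 1+1+1+5+1+3+2 = 14, so the proportions are 0.071429, 0.071429, 0.071429, 0.357143, 0.071429, 0.214286, 0.142857 (working shown to 6 dp, full precision carried).
D = 0.071429² + 0.071429² + 0.071429² + 0.357143² + 0.071429² + 0.214286² + 0.142857² = 0.005102 + 0.005102 + 0.005102 + 0.127551 + 0.005102 + 0.045918 + 0.020408 = 0.214286.
So 1/D = 4.6667, i.e. 4.67 to 2 decimal places.

4.67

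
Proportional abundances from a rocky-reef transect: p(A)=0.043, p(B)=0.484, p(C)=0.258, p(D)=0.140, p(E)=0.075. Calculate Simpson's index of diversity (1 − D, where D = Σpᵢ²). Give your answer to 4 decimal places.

D = 0.043² + 0.484² + 0.258² + 0.14² + 0.075² = 0.001849 + 0.234256 + 0.066564 + 0.019600 + 0.005625 = 0.327894 (working shown to 6 dp, full precision carried).
So 1 − D = 0.672106, i.e. 0.6721 to 4 decimal places.

0.6721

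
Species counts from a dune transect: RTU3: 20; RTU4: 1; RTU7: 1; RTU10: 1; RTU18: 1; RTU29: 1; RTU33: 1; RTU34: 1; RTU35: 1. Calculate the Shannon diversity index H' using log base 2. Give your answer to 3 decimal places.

1.720

Total N = 20+1+1+1+1+1+1+1+1 = 28, so the proportions are 0.71429, 0.03571, 0.03571, 0.03571, 0.03571, 0.03571, 0.03571, 0.03571, 0.03571 (working shown to 5 dp, full precision carried).
Each pᵢ log₂ pᵢ term: 0.71429×(-0.48543)=-0.34673, 0.03571×(-4.80735)=-0.17169, 0.03571×(-4.80735)=-0.17169, 0.03571×(-4.80735)=-0.17169, 0.03571×(-4.80735)=-0.17169, 0.03571×(-4.80735)=-0.17169, 0.03571×(-4.80735)=-0.17169, 0.03571×(-4.80735)=-0.17169, 0.03571×(-4.80735)=-0.17169.
Sum = -1.72026, so H' = 1.720.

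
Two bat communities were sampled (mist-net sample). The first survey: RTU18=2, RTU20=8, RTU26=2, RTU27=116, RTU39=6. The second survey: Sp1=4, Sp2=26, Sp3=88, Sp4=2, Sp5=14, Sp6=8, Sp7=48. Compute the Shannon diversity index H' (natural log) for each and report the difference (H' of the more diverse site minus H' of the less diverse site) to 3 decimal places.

0.873

The first survey: N=134, proportions 0.014925, 0.059701, 0.014925, 0.865672, 0.044776, giving H' = 0.557727 (working shown to 6 dp, full precision carried).
The second survey: N=190, proportions 0.021053, 0.136842, 0.463158, 0.010526, 0.073684, 0.042105, 0.252632, giving H' = 1.430984.
Difference = |0.557727 − 1.430984| = 0.873257, i.e. 0.873 to 3 decimal places.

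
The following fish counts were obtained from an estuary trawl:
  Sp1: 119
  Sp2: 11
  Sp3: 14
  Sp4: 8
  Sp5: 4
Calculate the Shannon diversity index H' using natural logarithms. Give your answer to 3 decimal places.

Total N = 119+11+14+8+4 = 156, so the proportions are 0.76282, 0.07051, 0.08974, 0.05128, 0.02564 (working shown to 5 dp, full precision carried).
Each pᵢ ln pᵢ term: 0.76282×(-0.27073)=-0.20652, 0.07051×(-2.65196)=-0.18700, 0.08974×(-2.41080)=-0.21635, 0.05128×(-2.97041)=-0.15233, 0.02564×(-3.66356)=-0.09394.
Sum = -0.85614, so H' = 0.856.

0.856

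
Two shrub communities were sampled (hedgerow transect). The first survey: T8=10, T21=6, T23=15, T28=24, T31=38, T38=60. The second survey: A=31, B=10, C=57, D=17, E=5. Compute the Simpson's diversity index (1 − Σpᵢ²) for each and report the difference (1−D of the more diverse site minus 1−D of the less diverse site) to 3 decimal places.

The first survey: N=153, proportions 0.06536, 0.03922, 0.09804, 0.15686, 0.24837, 0.39216, giving 1−D = 0.74450 (working shown to 5 dp, full precision carried).
The second survey: N=120, proportions 0.25833, 0.08333, 0.475, 0.14167, 0.04167, giving 1−D = 0.67889.
Difference = |0.74450 − 0.67889| = 0.06561, i.e. 0.066 to 3 decimal places.

0.066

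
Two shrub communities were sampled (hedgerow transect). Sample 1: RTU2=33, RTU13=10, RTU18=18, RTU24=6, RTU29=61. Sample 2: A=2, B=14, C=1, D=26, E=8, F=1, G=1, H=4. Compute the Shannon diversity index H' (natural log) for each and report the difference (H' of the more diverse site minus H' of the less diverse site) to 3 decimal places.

0.174

Sample 1: N=128, proportions 0.257812, 0.078125, 0.140625, 0.046875, 0.476562, giving H' = 1.321162 (working shown to 6 dp, full precision carried).
Sample 2: N=57, proportions 0.035088, 0.245614, 0.017544, 0.45614, 0.140351, 0.017544, 0.017544, 0.070175, giving H' = 1.495256.
Difference = |1.321162 − 1.495256| = 0.174094, i.e. 0.174 to 3 decimal places.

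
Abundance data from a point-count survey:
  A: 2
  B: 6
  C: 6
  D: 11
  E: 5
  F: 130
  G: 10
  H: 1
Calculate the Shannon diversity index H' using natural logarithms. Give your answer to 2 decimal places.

0.97

Total N = 2+6+6+11+5+130+10+1 = 171, so the proportions are 0.0117, 0.0351, 0.0351, 0.0643, 0.0292, 0.7602, 0.0585, 0.0058 (working shown to 4 dp, full precision carried).
Each pᵢ ln pᵢ term: 0.0117×(-4.4485)=-0.0520, 0.0351×(-3.3499)=-0.1175, 0.0351×(-3.3499)=-0.1175, 0.0643×(-2.7438)=-0.1765, 0.0292×(-3.5322)=-0.1033, 0.7602×(-0.2741)=-0.2084, 0.0585×(-2.8391)=-0.1660, 0.0058×(-5.1417)=-0.0301.
Sum = -0.9714, so H' = 0.97.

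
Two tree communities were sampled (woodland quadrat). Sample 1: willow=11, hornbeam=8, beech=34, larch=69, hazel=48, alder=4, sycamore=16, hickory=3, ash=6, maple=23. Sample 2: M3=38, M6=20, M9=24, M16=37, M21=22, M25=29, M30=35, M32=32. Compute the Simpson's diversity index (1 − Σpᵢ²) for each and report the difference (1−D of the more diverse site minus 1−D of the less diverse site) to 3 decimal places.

Sample 1: N=222, proportions 0.04955, 0.03604, 0.15315, 0.31081, 0.21622, 0.01802, 0.07207, 0.01351, 0.02703, 0.1036, giving 1−D = 0.81227 (working shown to 5 dp, full precision carried).
Sample 2: N=237, proportions 0.16034, 0.08439, 0.10127, 0.15612, 0.09283, 0.12236, 0.14768, 0.13502, giving 1−D = 0.86891.
Difference = |0.81227 − 0.86891| = 0.05664, i.e. 0.057 to 3 decimal places.

0.057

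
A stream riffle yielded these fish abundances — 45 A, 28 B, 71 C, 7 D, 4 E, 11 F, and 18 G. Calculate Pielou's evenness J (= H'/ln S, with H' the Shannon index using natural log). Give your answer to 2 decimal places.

Total N = 45+28+71+7+4+11+18 = 184, so the proportions are 0.2446, 0.1522, 0.3859, 0.038, 0.0217, 0.0598, 0.0978 (working shown to 4 dp, full precision carried).
H' = −Σ pᵢ ln pᵢ = −((-0.3444) + (-0.2865) + (-0.3674) + (-0.1244) + (-0.0832) + (-0.1684) + (-0.2274)) = 1.6018.
With S = 7 species, ln S = 1.9459, so J = 1.6018/1.9459 = 0.8231, i.e. 0.82 to 2 decimal places.

0.82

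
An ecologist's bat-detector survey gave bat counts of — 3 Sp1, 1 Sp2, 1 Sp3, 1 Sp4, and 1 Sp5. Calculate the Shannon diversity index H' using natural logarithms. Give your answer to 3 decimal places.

1.475

Total N = 3+1+1+1+1 = 7, so the proportions are 0.42857, 0.14286, 0.14286, 0.14286, 0.14286 (working shown to 5 dp, full precision carried).
Each pᵢ ln pᵢ term: 0.42857×(-0.84730)=-0.36313, 0.14286×(-1.94591)=-0.27799, 0.14286×(-1.94591)=-0.27799, 0.14286×(-1.94591)=-0.27799, 0.14286×(-1.94591)=-0.27799.
Sum = -1.47508, so H' = 1.475.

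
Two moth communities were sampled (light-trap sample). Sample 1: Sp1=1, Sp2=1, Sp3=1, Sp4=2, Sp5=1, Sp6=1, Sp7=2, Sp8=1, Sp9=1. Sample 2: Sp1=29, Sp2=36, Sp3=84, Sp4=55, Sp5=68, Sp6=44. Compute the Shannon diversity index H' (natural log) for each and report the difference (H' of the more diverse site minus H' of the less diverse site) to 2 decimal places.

Sample 1: N=11, proportions 0.09091, 0.09091, 0.09091, 0.18182, 0.09091, 0.09091, 0.18182, 0.09091, 0.09091, giving H' = 2.14584 (working shown to 5 dp, full precision carried).
Sample 2: N=316, proportions 0.09177, 0.11392, 0.26582, 0.17405, 0.21519, 0.13924, giving H' = 1.72827.
Difference = |2.14584 − 1.72827| = 0.41757, i.e. 0.42 to 2 decimal places.

0.42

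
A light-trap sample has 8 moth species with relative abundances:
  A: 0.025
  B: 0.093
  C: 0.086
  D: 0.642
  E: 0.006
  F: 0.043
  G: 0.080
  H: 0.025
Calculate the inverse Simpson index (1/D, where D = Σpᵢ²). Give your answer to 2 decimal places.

2.28

D = 0.025² + 0.093² + 0.086² + 0.642² + 0.006² + 0.043² + 0.08² + 0.025² = 0.00063 + 0.00865 + 0.00740 + 0.41216 + 0.00004 + 0.00185 + 0.00640 + 0.00063 = 0.43774 (working shown to 5 dp, full precision carried).
So 1/D = 2.2844, i.e. 2.28 to 2 decimal places.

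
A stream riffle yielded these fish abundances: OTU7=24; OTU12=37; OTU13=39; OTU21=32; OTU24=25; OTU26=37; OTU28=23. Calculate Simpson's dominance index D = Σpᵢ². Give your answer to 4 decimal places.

0.1489

Total N = 24+37+39+32+25+37+23 = 217, so the proportions are 0.110599, 0.170507, 0.179724, 0.147465, 0.115207, 0.170507, 0.105991 (working shown to 6 dp, full precision carried).
D = 0.110599² + 0.170507² + 0.179724² + 0.147465² + 0.115207² + 0.170507² + 0.105991² = 0.012232 + 0.029073 + 0.032301 + 0.021746 + 0.013273 + 0.029073 + 0.011234 = 0.148931.
To 4 decimal places, D = 0.1489.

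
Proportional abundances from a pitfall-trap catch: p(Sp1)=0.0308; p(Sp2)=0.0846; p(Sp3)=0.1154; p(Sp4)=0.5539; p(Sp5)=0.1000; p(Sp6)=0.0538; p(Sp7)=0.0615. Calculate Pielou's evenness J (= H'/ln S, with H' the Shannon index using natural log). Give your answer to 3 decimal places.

0.746

H' = −Σ pᵢ ln pᵢ = −((-0.10719) + (-0.20895) + (-0.24919) + (-0.32723) + (-0.23026) + (-0.15723) + (-0.17151)) = 1.45155 (working shown to 5 dp, full precision carried).
With S = 7 species, ln S = 1.94591, so J = 1.45155/1.94591 = 0.74595, i.e. 0.746 to 3 decimal places.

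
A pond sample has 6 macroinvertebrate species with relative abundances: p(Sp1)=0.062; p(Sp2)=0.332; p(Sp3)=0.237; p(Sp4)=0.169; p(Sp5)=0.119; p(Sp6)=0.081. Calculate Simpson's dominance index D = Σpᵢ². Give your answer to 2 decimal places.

D = 0.062² + 0.332² + 0.237² + 0.169² + 0.119² + 0.081² = 0.0038 + 0.1102 + 0.0562 + 0.0286 + 0.0142 + 0.0066 = 0.2195 (working shown to 4 dp, full precision carried).
To 2 decimal places, D = 0.22.

0.22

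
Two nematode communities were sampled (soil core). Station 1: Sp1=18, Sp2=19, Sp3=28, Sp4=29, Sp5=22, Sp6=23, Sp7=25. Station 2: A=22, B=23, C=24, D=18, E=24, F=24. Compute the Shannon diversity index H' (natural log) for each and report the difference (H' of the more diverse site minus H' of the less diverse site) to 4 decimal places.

0.1451

Station 1: N=164, proportions 0.109756, 0.115854, 0.170732, 0.176829, 0.134146, 0.140244, 0.152439, giving H' = 1.932089 (working shown to 6 dp, full precision carried).
Station 2: N=135, proportions 0.162963, 0.17037, 0.177778, 0.133333, 0.177778, 0.177778, giving H' = 1.787009.
Difference = |1.932089 − 1.787009| = 0.145080, i.e. 0.1451 to 4 decimal places.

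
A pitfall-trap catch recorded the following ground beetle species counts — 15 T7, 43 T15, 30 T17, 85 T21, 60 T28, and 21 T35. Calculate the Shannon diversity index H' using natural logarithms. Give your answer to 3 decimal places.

Total N = 15+43+30+85+60+21 = 254, so the proportions are 0.05906, 0.16929, 0.11811, 0.33465, 0.23622, 0.08268 (working shown to 5 dp, full precision carried).
Each pᵢ ln pᵢ term: 0.05906×(-2.82928)=-0.16708, 0.16929×(-1.77613)=-0.30068, 0.11811×(-2.13614)=-0.25230, 0.33465×(-1.09468)=-0.36633, 0.23622×(-1.44299)=-0.34086, 0.08268×(-2.49281)=-0.20610.
Sum = -1.63336, so H' = 1.633.

1.633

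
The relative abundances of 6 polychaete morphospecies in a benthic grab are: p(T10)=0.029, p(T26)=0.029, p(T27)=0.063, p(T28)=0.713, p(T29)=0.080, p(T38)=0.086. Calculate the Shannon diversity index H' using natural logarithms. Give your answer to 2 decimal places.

Each pᵢ ln pᵢ term (working shown to 4 dp, full precision carried): 0.029×(-3.5405)=-0.1027, 0.029×(-3.5405)=-0.1027, 0.063×(-2.7646)=-0.1742, 0.713×(-0.3383)=-0.2412, 0.08×(-2.5257)=-0.2021, 0.086×(-2.4534)=-0.2110.
Sum = -1.0338, so H' = 1.03.

1.03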